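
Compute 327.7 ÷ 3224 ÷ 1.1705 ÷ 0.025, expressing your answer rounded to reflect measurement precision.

327.7 ÷ 3224 ÷ 1.1705 ÷ 0.025 = 3.47352142146…
Multiplication/division keeps the fewest significant figures: 327.7 → 4 s.f., 3224 → 4 s.f., 1.1705 → 5 s.f., 0.025 → 2 s.f.; limit is 2.
Rounded to 2 significant figures: 3.5.

3.5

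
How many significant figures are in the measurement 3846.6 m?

3846.6: every digit is nonzero and significant.

5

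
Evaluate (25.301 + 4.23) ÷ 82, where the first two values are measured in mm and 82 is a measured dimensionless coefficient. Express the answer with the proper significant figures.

3.6 × 10^-1 mm

25.301 mm + 4.23 mm = 29.531 mm; the sum is limited to 2 decimal places (4 s.f.).
Carrying full precision, 29.531 ÷ 82 = 0.360134146341… mm; 82 has 2 s.f., so the result keeps min(4, 2) = 2 s.f.
Rounded to 2 significant figures: 3.6 × 10^-1 mm.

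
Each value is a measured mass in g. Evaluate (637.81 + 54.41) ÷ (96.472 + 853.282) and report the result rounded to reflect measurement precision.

0.72884

637.81 + 54.41 = 692.22, limited to 2 d.p. → 5 s.f.; 96.472 + 853.282 = 949.754, limited to 3 d.p. → 6 s.f.
Carrying full precision, 692.22 ÷ 949.754 = 0.728841363132…; keep min(5, 6) = 5 s.f.
Rounded to 5 significant figures: 0.72884.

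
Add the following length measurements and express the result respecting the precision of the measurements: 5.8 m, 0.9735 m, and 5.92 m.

5.8 m + 0.9735 m + 5.92 m = 12.6935 m.
Addition/subtraction keeps the fewest decimal places: 5.8 → 1 decimal place, 0.9735 → 4 decimal places, 5.92 → 2 decimal places; limit is 1.
Rounded to 1 decimal place: 12.7 m.

12.7 m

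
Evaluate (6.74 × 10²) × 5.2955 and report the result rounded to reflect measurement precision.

(6.74 × 10²) × 5.2955 = 3569.167
Multiplication/division keeps the fewest significant figures: 6.74 × 10² → 3 s.f., 5.2955 → 5 s.f.; limit is 3.
Rounded to 3 significant figures: 3.57 × 10³.

3.57 × 10³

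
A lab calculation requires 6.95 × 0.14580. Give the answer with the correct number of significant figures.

6.95 × 0.14580 = 1.01331
Multiplication/division keeps the fewest significant figures: 6.95 → 3 s.f., 0.14580 → 5 s.f.; limit is 3.
Rounded to 3 significant figures: 1.01.

1.01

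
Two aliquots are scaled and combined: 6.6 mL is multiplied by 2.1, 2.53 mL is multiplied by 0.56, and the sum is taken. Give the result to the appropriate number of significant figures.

6.6 × 2.1 = 13.86 → 14 mL (2 s.f., last digit at the 10^0 place).
2.53 × 0.56 = 1.4168 → 1.4 mL (2 s.f., last digit at the 10^-1 place).
Sum: 15.2768 mL; keep the coarser place, 10^0.
Result: 15 mL.

15 mL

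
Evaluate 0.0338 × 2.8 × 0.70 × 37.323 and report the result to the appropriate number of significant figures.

2.5

0.0338 × 2.8 × 0.70 × 37.323 = 2.472574104
Multiplication/division keeps the fewest significant figures: 0.0338 → 3 s.f., 2.8 → 2 s.f., 0.70 → 2 s.f., 37.323 → 5 s.f.; limit is 2.
Rounded to 2 significant figures: 2.5.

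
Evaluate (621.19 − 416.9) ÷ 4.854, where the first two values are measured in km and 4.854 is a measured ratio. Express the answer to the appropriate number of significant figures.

621.19 km − 416.9 km = 204.29 km; the difference is limited to 1 decimal place (4 s.f.).
Carrying full precision, 204.29 ÷ 4.854 = 42.0869386073… km; 4.854 has 4 s.f., so the result keeps min(4, 4) = 4 s.f.
Rounded to 4 significant figures: 42.09 km.

42.09 km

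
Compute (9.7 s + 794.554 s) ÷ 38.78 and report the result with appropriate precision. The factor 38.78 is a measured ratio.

20.74 s

9.7 s + 794.554 s = 804.254 s; the sum is limited to 1 decimal place (4 s.f.).
Carrying full precision, 804.254 ÷ 38.78 = 20.7388860237… s; 38.78 has 4 s.f., so the result keeps min(4, 4) = 4 s.f.
Rounded to 4 significant figures: 20.74 s.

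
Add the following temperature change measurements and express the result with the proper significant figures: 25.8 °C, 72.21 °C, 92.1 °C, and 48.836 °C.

25.8 °C + 72.21 °C + 92.1 °C + 48.836 °C = 238.946 °C.
Addition/subtraction keeps the fewest decimal places: 25.8 → 1 decimal place, 72.21 → 2 decimal places, 92.1 → 1 decimal place, 48.836 → 3 decimal places; limit is 1.
Rounded to 1 decimal place: 238.9 °C.

238.9 °C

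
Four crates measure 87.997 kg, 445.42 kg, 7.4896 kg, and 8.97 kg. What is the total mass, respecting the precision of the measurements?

87.997 kg + 445.42 kg + 7.4896 kg + 8.97 kg = 549.8766 kg.
Addition/subtraction keeps the fewest decimal places: 87.997 → 3 decimal places, 445.42 → 2 decimal places, 7.4896 → 4 decimal places, 8.97 → 2 decimal places; limit is 2.
Rounded to 2 decimal places: 549.88 kg.

549.88 kg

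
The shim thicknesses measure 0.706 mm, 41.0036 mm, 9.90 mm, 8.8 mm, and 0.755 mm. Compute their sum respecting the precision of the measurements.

61.2 mm

0.706 mm + 41.0036 mm + 9.90 mm + 8.8 mm + 0.755 mm = 61.1646 mm.
Addition/subtraction keeps the fewest decimal places: 0.706 → 3 decimal places, 41.0036 → 4 decimal places, 9.90 → 2 decimal places, 8.8 → 1 decimal place, 0.755 → 3 decimal places; limit is 1.
Rounded to 1 decimal place: 61.2 mm.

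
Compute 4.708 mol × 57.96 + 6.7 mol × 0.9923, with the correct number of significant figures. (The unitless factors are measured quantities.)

4.708 × 57.96 = 272.87568 → 272.9 mol (4 s.f., last digit at the 10^-1 place).
6.7 × 0.9923 = 6.64841 → 6.6 mol (2 s.f., last digit at the 10^-1 place).
Sum: 279.52409 mol; keep the coarser place, 10^-1.
Result: 279.5 mol.

279.5 mol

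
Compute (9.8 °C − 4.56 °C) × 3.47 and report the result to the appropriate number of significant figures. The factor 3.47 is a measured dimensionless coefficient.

18 °C

9.8 °C − 4.56 °C = 5.24 °C; the difference is limited to 1 decimal place (2 s.f.).
Carrying full precision, 5.24 × 3.47 = 18.1828 °C; 3.47 has 3 s.f., so the result keeps min(2, 3) = 2 s.f.
Rounded to 2 significant figures: 18 °C.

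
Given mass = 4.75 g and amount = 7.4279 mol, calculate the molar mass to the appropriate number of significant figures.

molar mass = 4.75 g ÷ 7.4279 mol = 0.639480876156… g/mol.
4.75 has 3 significant figures; 7.4279 has 5.
Division/multiplication keeps the fewest: 3 significant figures.
Rounded: 0.639 g/mol.

0.639 g/mol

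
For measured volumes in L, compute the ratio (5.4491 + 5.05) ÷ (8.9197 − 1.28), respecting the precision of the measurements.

5.4491 + 5.05 = 10.4991, limited to 2 d.p. → 4 s.f.; 8.9197 − 1.28 = 7.6397, limited to 2 d.p. → 3 s.f.
Carrying full precision, 10.4991 ÷ 7.6397 = 1.37428171263…; keep min(4, 3) = 3 s.f.
Rounded to 3 significant figures: 1.37.

1.37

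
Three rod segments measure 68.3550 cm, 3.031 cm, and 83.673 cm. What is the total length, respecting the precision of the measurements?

155.059 cm

68.3550 cm + 3.031 cm + 83.673 cm = 155.0590 cm.
Addition/subtraction keeps the fewest decimal places: 68.3550 → 4 decimal places, 3.031 → 3 decimal places, 83.673 → 3 decimal places; limit is 3.
Rounded to 3 decimal places: 155.059 cm.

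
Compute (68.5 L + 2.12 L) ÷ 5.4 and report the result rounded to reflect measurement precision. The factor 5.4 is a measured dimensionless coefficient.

13 L

68.5 L + 2.12 L = 70.62 L; the sum is limited to 1 decimal place (3 s.f.).
Carrying full precision, 70.62 ÷ 5.4 = 13.0777777778… L; 5.4 has 2 s.f., so the result keeps min(3, 2) = 2 s.f.
Rounded to 2 significant figures: 13 L.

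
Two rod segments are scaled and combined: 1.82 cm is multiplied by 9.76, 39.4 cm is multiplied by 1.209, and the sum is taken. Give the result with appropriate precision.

1.82 × 9.76 = 17.7632 → 17.8 cm (3 s.f., last digit at the 10^-1 place).
39.4 × 1.209 = 47.6346 → 47.6 cm (3 s.f., last digit at the 10^-1 place).
Sum: 65.3978 cm; keep the coarser place, 10^-1.
Result: 65.4 cm.

65.4 cm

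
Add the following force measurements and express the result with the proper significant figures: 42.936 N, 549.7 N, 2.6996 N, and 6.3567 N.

42.936 N + 549.7 N + 2.6996 N + 6.3567 N = 601.6923 N.
Addition/subtraction keeps the fewest decimal places: 42.936 → 3 decimal places, 549.7 → 1 decimal place, 2.6996 → 4 decimal places, 6.3567 → 4 decimal places; limit is 1.
Rounded to 1 decimal place: 601.7 N.

601.7 N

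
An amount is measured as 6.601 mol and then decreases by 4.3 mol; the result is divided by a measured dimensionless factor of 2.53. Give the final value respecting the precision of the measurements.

6.601 mol − 4.3 mol = 2.301 mol; the difference is limited to 1 decimal place (2 s.f.).
Carrying full precision, 2.301 ÷ 2.53 = 0.909486166008… mol; 2.53 has 3 s.f., so the result keeps min(2, 3) = 2 s.f.
Rounded to 2 significant figures: 0.91 mol.

0.91 mol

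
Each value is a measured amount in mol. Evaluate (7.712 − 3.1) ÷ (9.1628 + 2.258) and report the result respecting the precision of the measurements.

7.712 − 3.1 = 4.612, limited to 1 d.p. → 2 s.f.; 9.1628 + 2.258 = 11.4208, limited to 3 d.p. → 5 s.f.
Carrying full precision, 4.612 ÷ 11.4208 = 0.403824600728…; keep min(2, 5) = 2 s.f.
Rounded to 2 significant figures: 0.40.

0.40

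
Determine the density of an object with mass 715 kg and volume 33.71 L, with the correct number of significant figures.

21.2 kg/L

density = 715 kg ÷ 33.71 L = 21.2103233462… kg/L.
715 has 3 significant figures; 33.71 has 4.
Division/multiplication keeps the fewest: 3 significant figures.
Rounded: 21.2 kg/L.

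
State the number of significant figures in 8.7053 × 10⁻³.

8.7053 × 10⁻³: in scientific notation every digit of the coefficient is significant.

5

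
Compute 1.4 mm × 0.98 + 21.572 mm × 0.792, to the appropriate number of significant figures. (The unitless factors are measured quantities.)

1.4 × 0.98 = 1.372 → 1.4 mm (2 s.f., last digit at the 10^-1 place).
21.572 × 0.792 = 17.085024 → 17.1 mm (3 s.f., last digit at the 10^-1 place).
Sum: 18.457024 mm; keep the coarser place, 10^-1.
Result: 18.5 mm.

18.5 mm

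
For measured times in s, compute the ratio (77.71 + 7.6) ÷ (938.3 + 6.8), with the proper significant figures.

0.0903

77.71 + 7.6 = 85.31, limited to 1 d.p. → 3 s.f.; 938.3 + 6.8 = 945.1, limited to 1 d.p. → 4 s.f.
Carrying full precision, 85.31 ÷ 945.1 = 0.0902655803619…; keep min(3, 4) = 3 s.f.
Rounded to 3 significant figures: 0.0903.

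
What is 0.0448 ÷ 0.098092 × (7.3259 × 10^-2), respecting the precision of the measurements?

0.0448 ÷ 0.098092 × (7.3259 × 10^-2) = 0.0334584186274…
Multiplication/division keeps the fewest significant figures: 0.0448 → 3 s.f., 0.098092 → 5 s.f., 7.3259 × 10^-2 → 5 s.f.; limit is 3.
Rounded to 3 significant figures: 3.35 × 10^-2.

3.35 × 10^-2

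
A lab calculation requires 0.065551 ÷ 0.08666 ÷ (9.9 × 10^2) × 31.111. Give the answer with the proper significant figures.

0.065551 ÷ 0.08666 ÷ (9.9 × 10^2) × 31.111 = 0.0237705599848…
Multiplication/division keeps the fewest significant figures: 0.065551 → 5 s.f., 0.08666 → 4 s.f., 9.9 × 10^2 → 2 s.f., 31.111 → 5 s.f.; limit is 2.
Rounded to 2 significant figures: 0.024.

0.024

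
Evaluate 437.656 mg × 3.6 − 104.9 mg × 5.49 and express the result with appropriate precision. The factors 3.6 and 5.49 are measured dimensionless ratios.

437.656 × 3.6 = 1575.5616 → 1.6 × 10^3 mg (2 s.f., last digit at the 10^2 place).
104.9 × 5.49 = 575.901 → 576 mg (3 s.f., last digit at the 10^0 place).
Difference: 999.6606 mg; keep the coarser place, 10^2.
Result: 1.0 × 10^3 mg.

1.0 × 10^3 mg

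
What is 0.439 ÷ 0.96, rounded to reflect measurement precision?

0.439 ÷ 0.96 = 0.457291666667…
Multiplication/division keeps the fewest significant figures: 0.439 → 3 s.f., 0.96 → 2 s.f.; limit is 2.
Rounded to 2 significant figures: 0.46.

0.46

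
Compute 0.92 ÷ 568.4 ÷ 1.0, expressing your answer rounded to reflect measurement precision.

0.92 ÷ 568.4 ÷ 1.0 = 0.00161857846587…
Multiplication/division keeps the fewest significant figures: 0.92 → 2 s.f., 568.4 → 4 s.f., 1.0 → 2 s.f.; limit is 2.
Rounded to 2 significant figures: 0.0016.

0.0016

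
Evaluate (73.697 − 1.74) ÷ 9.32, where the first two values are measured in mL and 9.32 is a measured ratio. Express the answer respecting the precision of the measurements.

73.697 mL − 1.74 mL = 71.957 mL; the difference is limited to 2 decimal places (4 s.f.).
Carrying full precision, 71.957 ÷ 9.32 = 7.72070815451… mL; 9.32 has 3 s.f., so the result keeps min(4, 3) = 3 s.f.
Rounded to 3 significant figures: 7.72 mL.

7.72 mL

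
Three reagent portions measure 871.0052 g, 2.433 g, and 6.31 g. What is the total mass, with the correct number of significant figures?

8.7975 × 10^2 g

871.0052 g + 2.433 g + 6.31 g = 879.7482 g.
Addition/subtraction keeps the fewest decimal places: 871.0052 → 4 decimal places, 2.433 → 3 decimal places, 6.31 → 2 decimal places; limit is 2.
Rounded to 2 decimal places: 8.7975 × 10^2 g.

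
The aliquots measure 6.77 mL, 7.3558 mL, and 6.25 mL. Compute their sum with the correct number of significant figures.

6.77 mL + 7.3558 mL + 6.25 mL = 20.3758 mL.
Addition/subtraction keeps the fewest decimal places: 6.77 → 2 decimal places, 7.3558 → 4 decimal places, 6.25 → 2 decimal places; limit is 2.
Rounded to 2 decimal places: 20.38 mL.

20.38 mL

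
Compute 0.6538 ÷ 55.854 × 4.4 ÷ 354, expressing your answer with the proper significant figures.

1.5 × 10^-4

0.6538 ÷ 55.854 × 4.4 ÷ 354 = 0.000145492313596…
Multiplication/division keeps the fewest significant figures: 0.6538 → 4 s.f., 55.854 → 5 s.f., 4.4 → 2 s.f., 354 → 3 s.f.; limit is 2.
Rounded to 2 significant figures: 1.5 × 10^-4.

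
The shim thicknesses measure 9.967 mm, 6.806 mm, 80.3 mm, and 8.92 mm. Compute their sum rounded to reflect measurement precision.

9.967 mm + 6.806 mm + 80.3 mm + 8.92 mm = 105.993 mm.
Addition/subtraction keeps the fewest decimal places: 9.967 → 3 decimal places, 6.806 → 3 decimal places, 80.3 → 1 decimal place, 8.92 → 2 decimal places; limit is 1.
Rounded to 1 decimal place: 106.0 mm.

106.0 mm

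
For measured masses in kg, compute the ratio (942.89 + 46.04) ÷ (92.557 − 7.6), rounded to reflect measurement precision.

942.89 + 46.04 = 988.93, limited to 2 d.p. → 5 s.f.; 92.557 − 7.6 = 84.957, limited to 1 d.p. → 3 s.f.
Carrying full precision, 988.93 ÷ 84.957 = 11.6403592406…; keep min(5, 3) = 3 s.f.
Rounded to 3 significant figures: 11.6.

11.6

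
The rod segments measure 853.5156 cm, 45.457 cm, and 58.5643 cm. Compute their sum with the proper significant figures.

957.537 cm

853.5156 cm + 45.457 cm + 58.5643 cm = 957.5369 cm.
Addition/subtraction keeps the fewest decimal places: 853.5156 → 4 decimal places, 45.457 → 3 decimal places, 58.5643 → 4 decimal places; limit is 3.
Rounded to 3 decimal places: 957.537 cm.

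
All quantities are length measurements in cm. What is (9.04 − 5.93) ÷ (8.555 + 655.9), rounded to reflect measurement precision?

9.04 − 5.93 = 3.11, limited to 2 d.p. → 3 s.f.; 8.555 + 655.9 = 664.455, limited to 1 d.p. → 4 s.f.
Carrying full precision, 3.11 ÷ 664.455 = 0.00468052765048…; keep min(3, 4) = 3 s.f.
Rounded to 3 significant figures: 0.00468.

0.00468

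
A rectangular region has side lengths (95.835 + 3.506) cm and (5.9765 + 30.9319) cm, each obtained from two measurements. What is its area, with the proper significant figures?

95.835 + 3.506 = 99.341, limited to 3 d.p. → 5 s.f.; 5.9765 + 30.9319 = 36.9084, limited to 4 d.p. → 6 s.f.
Carrying full precision, 99.341 × 36.9084 = 3666.5173644; keep min(5, 6) = 5 s.f.
Rounded to 5 significant figures: 3666.5 cm².

3666.5 cm²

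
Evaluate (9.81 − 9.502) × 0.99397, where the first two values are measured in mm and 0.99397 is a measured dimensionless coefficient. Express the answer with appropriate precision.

9.81 mm − 9.502 mm = 0.308 mm; the difference is limited to 2 decimal places (2 s.f.).
Carrying full precision, 0.308 × 0.99397 = 0.30614276 mm; 0.99397 has 5 s.f., so the result keeps min(2, 5) = 2 s.f.
Rounded to 2 significant figures: 0.31 mm.

0.31 mm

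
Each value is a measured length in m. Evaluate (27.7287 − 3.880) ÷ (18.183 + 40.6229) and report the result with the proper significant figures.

4.0555 × 10^-1

27.7287 − 3.880 = 23.8487, limited to 3 d.p. → 5 s.f.; 18.183 + 40.6229 = 58.8059, limited to 3 d.p. → 5 s.f.
Carrying full precision, 23.8487 ÷ 58.8059 = 0.405549443168…; keep min(5, 5) = 5 s.f.
Rounded to 5 significant figures: 4.0555 × 10^-1.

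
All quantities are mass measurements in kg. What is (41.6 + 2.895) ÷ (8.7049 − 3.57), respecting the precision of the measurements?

41.6 + 2.895 = 44.495, limited to 1 d.p. → 3 s.f.; 8.7049 − 3.57 = 5.1349, limited to 2 d.p. → 3 s.f.
Carrying full precision, 44.495 ÷ 5.1349 = 8.665212565…; keep min(3, 3) = 3 s.f.
Rounded to 3 significant figures: 8.67.

8.67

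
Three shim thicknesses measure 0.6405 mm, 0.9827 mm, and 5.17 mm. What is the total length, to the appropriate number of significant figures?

0.6405 mm + 0.9827 mm + 5.17 mm = 6.7932 mm.
Addition/subtraction keeps the fewest decimal places: 0.6405 → 4 decimal places, 0.9827 → 4 decimal places, 5.17 → 2 decimal places; limit is 2.
Rounded to 2 decimal places: 6.79 mm.

6.79 mm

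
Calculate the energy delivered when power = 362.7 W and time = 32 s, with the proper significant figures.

energy delivered = 362.7 W × 32 s = 11606.4 J.
362.7 has 4 significant figures; 32 has 2.
Division/multiplication keeps the fewest: 2 significant figures.
Rounded: 1.2 × 10⁴ J.

1.2 × 10⁴ J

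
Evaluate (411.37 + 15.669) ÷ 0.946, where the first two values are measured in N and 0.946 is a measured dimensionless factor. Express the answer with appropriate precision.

411.37 N + 15.669 N = 427.039 N; the sum is limited to 2 decimal places (5 s.f.).
Carrying full precision, 427.039 ÷ 0.946 = 451.415433404… N; 0.946 has 3 s.f., so the result keeps min(5, 3) = 3 s.f.
Rounded to 3 significant figures: 451 N.

451 N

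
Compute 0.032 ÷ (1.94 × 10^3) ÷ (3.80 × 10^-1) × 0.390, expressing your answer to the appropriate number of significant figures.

1.7 × 10^-5

0.032 ÷ (1.94 × 10^3) ÷ (3.80 × 10^-1) × 0.390 = 0.0000169289202387…
Multiplication/division keeps the fewest significant figures: 0.032 → 2 s.f., 1.94 × 10^3 → 3 s.f., 3.80 × 10^-1 → 3 s.f., 0.390 → 3 s.f.; limit is 2.
Rounded to 2 significant figures: 1.7 × 10^-5.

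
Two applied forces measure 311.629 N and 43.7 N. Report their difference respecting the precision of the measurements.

311.629 N − 43.7 N = 267.929 N.
Addition/subtraction keeps the fewest decimal places: 311.629 → 3 decimal places, 43.7 → 1 decimal place; limit is 1.
Rounded to 1 decimal place: 267.9 N.

267.9 N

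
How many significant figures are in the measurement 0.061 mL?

0.061: leading zeros are not significant.

2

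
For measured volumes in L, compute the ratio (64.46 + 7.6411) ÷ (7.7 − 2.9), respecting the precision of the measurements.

15

64.46 + 7.6411 = 72.1011, limited to 2 d.p. → 4 s.f.; 7.7 − 2.9 = 4.8, limited to 1 d.p. → 2 s.f.
Carrying full precision, 72.1011 ÷ 4.8 = 15.0210625; keep min(4, 2) = 2 s.f.
Rounded to 2 significant figures: 15.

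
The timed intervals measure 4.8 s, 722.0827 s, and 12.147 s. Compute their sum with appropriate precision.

739.0 s

4.8 s + 722.0827 s + 12.147 s = 739.0297 s.
Addition/subtraction keeps the fewest decimal places: 4.8 → 1 decimal place, 722.0827 → 4 decimal places, 12.147 → 3 decimal places; limit is 1.
Rounded to 1 decimal place: 739.0 s.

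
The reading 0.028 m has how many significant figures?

0.028: leading zeros are not significant.

2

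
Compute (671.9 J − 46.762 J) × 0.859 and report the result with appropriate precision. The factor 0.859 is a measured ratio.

671.9 J − 46.762 J = 625.138 J; the difference is limited to 1 decimal place (4 s.f.).
Carrying full precision, 625.138 × 0.859 = 536.993542 J; 0.859 has 3 s.f., so the result keeps min(4, 3) = 3 s.f.
Rounded to 3 significant figures: 537 J.

537 J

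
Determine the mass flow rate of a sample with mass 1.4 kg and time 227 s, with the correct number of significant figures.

0.0062 kg/s

mass flow rate = 1.4 kg ÷ 227 s = 0.00616740088106… kg/s.
1.4 has 2 significant figures; 227 has 3.
Division/multiplication keeps the fewest: 2 significant figures.
Rounded: 0.0062 kg/s.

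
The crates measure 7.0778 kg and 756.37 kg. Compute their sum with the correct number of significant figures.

763.45 kg

7.0778 kg + 756.37 kg = 763.4478 kg.
Addition/subtraction keeps the fewest decimal places: 7.0778 → 4 decimal places, 756.37 → 2 decimal places; limit is 2.
Rounded to 2 decimal places: 763.45 kg.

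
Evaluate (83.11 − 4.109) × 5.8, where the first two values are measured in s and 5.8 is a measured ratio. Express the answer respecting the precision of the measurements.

4.6 × 10² s

83.11 s − 4.109 s = 79.001 s; the difference is limited to 2 decimal places (4 s.f.).
Carrying full precision, 79.001 × 5.8 = 458.2058 s; 5.8 has 2 s.f., so the result keeps min(4, 2) = 2 s.f.
Rounded to 2 significant figures: 4.6 × 10² s.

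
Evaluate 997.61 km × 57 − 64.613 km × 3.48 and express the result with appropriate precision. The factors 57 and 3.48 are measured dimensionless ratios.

5.7 × 10⁴ km

997.61 × 57 = 56863.77 → 5.7 × 10⁴ km (2 s.f., last digit at the 10^3 place).
64.613 × 3.48 = 224.85324 → 225 km (3 s.f., last digit at the 10^0 place).
Difference: 56638.91676 km; keep the coarser place, 10^3.
Result: 5.7 × 10⁴ km.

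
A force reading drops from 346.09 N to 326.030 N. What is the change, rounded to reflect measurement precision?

20.06 N

346.09 N − 326.030 N = 20.060 N.
Addition/subtraction keeps the fewest decimal places: 346.09 → 2 decimal places, 326.030 → 3 decimal places; limit is 2.
Rounded to 2 decimal places: 20.06 N.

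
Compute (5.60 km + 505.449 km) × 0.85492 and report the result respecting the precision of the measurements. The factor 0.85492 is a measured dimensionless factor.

5.60 km + 505.449 km = 511.049 km; the sum is limited to 2 decimal places (5 s.f.).
Carrying full precision, 511.049 × 0.85492 = 436.90601108 km; 0.85492 has 5 s.f., so the result keeps min(5, 5) = 5 s.f.
Rounded to 5 significant figures: 436.91 km.

436.91 km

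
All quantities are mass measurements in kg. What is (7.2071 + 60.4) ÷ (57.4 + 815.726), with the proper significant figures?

7.74 × 10^-2

7.2071 + 60.4 = 67.6071, limited to 1 d.p. → 3 s.f.; 57.4 + 815.726 = 873.126, limited to 1 d.p. → 4 s.f.
Carrying full precision, 67.6071 ÷ 873.126 = 0.0774310924197…; keep min(3, 4) = 3 s.f.
Rounded to 3 significant figures: 7.74 × 10^-2.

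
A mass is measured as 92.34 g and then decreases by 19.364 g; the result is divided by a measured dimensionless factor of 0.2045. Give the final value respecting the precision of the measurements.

92.34 g − 19.364 g = 72.976 g; the difference is limited to 2 decimal places (4 s.f.).
Carrying full precision, 72.976 ÷ 0.2045 = 356.850855746… g; 0.2045 has 4 s.f., so the result keeps min(4, 4) = 4 s.f.
Rounded to 4 significant figures: 356.9 g.

356.9 g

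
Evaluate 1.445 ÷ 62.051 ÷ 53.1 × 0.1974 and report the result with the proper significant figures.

8.66 × 10^-5

1.445 ÷ 62.051 ÷ 53.1 × 0.1974 = 0.0000865708515512…
Multiplication/division keeps the fewest significant figures: 1.445 → 4 s.f., 62.051 → 5 s.f., 53.1 → 3 s.f., 0.1974 → 4 s.f.; limit is 3.
Rounded to 3 significant figures: 8.66 × 10^-5.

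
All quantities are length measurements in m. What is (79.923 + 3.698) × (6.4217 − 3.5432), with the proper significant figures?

79.923 + 3.698 = 83.621, limited to 3 d.p. → 5 s.f.; 6.4217 − 3.5432 = 2.8785, limited to 4 d.p. → 5 s.f.
Carrying full precision, 83.621 × 2.8785 = 240.7030485; keep min(5, 5) = 5 s.f.
Rounded to 5 significant figures: 240.70 m².

240.70 m²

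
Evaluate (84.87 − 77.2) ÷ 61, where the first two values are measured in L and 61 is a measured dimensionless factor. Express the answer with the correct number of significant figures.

0.13 L

84.87 L − 77.2 L = 7.67 L; the difference is limited to 1 decimal place (2 s.f.).
Carrying full precision, 7.67 ÷ 61 = 0.125737704918… L; 61 has 2 s.f., so the result keeps min(2, 2) = 2 s.f.
Rounded to 2 significant figures: 0.13 L.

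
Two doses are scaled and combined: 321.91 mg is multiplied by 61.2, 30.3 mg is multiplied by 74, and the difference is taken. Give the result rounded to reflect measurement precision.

1.75 × 10⁴ mg

321.91 × 61.2 = 19700.892 → 1.97 × 10⁴ mg (3 s.f., last digit at the 10^2 place).
30.3 × 74 = 2242.2 → 2.2 × 10³ mg (2 s.f., last digit at the 10^2 place).
Difference: 17458.692 mg; keep the coarser place, 10^2.
Result: 1.75 × 10⁴ mg.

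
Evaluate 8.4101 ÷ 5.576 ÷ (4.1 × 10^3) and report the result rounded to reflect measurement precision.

3.7 × 10^-4

8.4101 ÷ 5.576 ÷ (4.1 × 10^3) = 0.000367870140323…
Multiplication/division keeps the fewest significant figures: 8.4101 → 5 s.f., 5.576 → 4 s.f., 4.1 × 10^3 → 2 s.f.; limit is 2.
Rounded to 2 significant figures: 3.7 × 10^-4.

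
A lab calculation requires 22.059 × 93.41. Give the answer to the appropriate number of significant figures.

22.059 × 93.41 = 2060.53119
Multiplication/division keeps the fewest significant figures: 22.059 → 5 s.f., 93.41 → 4 s.f.; limit is 4.
Rounded to 4 significant figures: 2061.

2061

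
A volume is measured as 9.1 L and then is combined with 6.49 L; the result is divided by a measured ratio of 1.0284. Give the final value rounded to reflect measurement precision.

15.2 L

9.1 L + 6.49 L = 15.59 L; the sum is limited to 1 decimal place (3 s.f.).
Carrying full precision, 15.59 ÷ 1.0284 = 15.1594710229… L; 1.0284 has 5 s.f., so the result keeps min(3, 5) = 3 s.f.
Rounded to 3 significant figures: 15.2 L.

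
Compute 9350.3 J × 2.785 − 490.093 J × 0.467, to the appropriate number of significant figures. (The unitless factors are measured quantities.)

2.581 × 10⁴ J

9350.3 × 2.785 = 26040.5855 → 2.604 × 10⁴ J (4 s.f., last digit at the 10^1 place).
490.093 × 0.467 = 228.873431 → 2.29 × 10² J (3 s.f., last digit at the 10^0 place).
Difference: 25811.712069 J; keep the coarser place, 10^1.
Result: 2.581 × 10⁴ J.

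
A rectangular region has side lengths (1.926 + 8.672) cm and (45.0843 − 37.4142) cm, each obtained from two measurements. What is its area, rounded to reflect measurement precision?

1.926 + 8.672 = 10.598, limited to 3 d.p. → 5 s.f.; 45.0843 − 37.4142 = 7.6701, limited to 4 d.p. → 5 s.f.
Carrying full precision, 10.598 × 7.6701 = 81.2877198; keep min(5, 5) = 5 s.f.
Rounded to 5 significant figures: 81.288 cm².

81.288 cm²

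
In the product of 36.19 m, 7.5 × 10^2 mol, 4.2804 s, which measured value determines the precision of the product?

36.19 m → 4 s.f.; 7.5 × 10^2 mol → 2 s.f.; 4.2804 s → 5 s.f.
The fewest is 2 significant figures, from 7.5 × 10^2 mol.

7.5 × 10^2 mol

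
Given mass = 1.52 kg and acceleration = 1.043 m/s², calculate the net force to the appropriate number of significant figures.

net force = 1.52 kg × 1.043 m/s² = 1.58536 N.
1.52 has 3 significant figures; 1.043 has 4.
Division/multiplication keeps the fewest: 3 significant figures.
Rounded: 1.59 N.

1.59 N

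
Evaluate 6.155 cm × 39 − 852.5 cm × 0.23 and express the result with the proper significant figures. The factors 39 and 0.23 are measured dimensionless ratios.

4 × 10^1 cm

6.155 × 39 = 240.045 → 2.4 × 10^2 cm (2 s.f., last digit at the 10^1 place).
852.5 × 0.23 = 196.075 → 2.0 × 10^2 cm (2 s.f., last digit at the 10^1 place).
Difference: 43.97 cm; keep the coarser place, 10^1.
Result: 4 × 10^1 cm.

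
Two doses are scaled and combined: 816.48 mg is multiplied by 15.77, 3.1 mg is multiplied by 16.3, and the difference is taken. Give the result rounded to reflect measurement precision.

1.283 × 10^4 mg

816.48 × 15.77 = 12875.8896 → 1.288 × 10^4 mg (4 s.f., last digit at the 10^1 place).
3.1 × 16.3 = 50.53 → 51 mg (2 s.f., last digit at the 10^0 place).
Difference: 12825.3596 mg; keep the coarser place, 10^1.
Result: 1.283 × 10^4 mg.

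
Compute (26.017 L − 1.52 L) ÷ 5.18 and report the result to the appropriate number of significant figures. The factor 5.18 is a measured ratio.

4.73 L

26.017 L − 1.52 L = 24.497 L; the difference is limited to 2 decimal places (4 s.f.).
Carrying full precision, 24.497 ÷ 5.18 = 4.72915057915… L; 5.18 has 3 s.f., so the result keeps min(4, 3) = 3 s.f.
Rounded to 3 significant figures: 4.73 L.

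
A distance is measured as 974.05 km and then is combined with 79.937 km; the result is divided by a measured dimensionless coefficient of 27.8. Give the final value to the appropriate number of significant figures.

37.9 km

974.05 km + 79.937 km = 1053.987 km; the sum is limited to 2 decimal places (6 s.f.).
Carrying full precision, 1053.987 ÷ 27.8 = 37.9132014388… km; 27.8 has 3 s.f., so the result keeps min(6, 3) = 3 s.f.
Rounded to 3 significant figures: 37.9 km.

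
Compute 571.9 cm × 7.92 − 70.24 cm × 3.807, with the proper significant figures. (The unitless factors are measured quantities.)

571.9 × 7.92 = 4529.448 → 4.53 × 10^3 cm (3 s.f., last digit at the 10^1 place).
70.24 × 3.807 = 267.40368 → 267.4 cm (4 s.f., last digit at the 10^-1 place).
Difference: 4262.04432 cm; keep the coarser place, 10^1.
Result: 4.26 × 10^3 cm.

4.26 × 10^3 cm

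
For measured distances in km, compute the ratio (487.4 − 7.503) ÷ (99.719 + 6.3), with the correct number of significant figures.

487.4 − 7.503 = 479.897, limited to 1 d.p. → 4 s.f.; 99.719 + 6.3 = 106.019, limited to 1 d.p. → 4 s.f.
Carrying full precision, 479.897 ÷ 106.019 = 4.52651883153…; keep min(4, 4) = 4 s.f.
Rounded to 4 significant figures: 4.527.

4.527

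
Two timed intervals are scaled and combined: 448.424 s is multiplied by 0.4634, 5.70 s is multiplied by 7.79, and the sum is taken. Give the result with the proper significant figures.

448.424 × 0.4634 = 207.7996816 → 207.8 s (4 s.f., last digit at the 10^-1 place).
5.70 × 7.79 = 44.403 → 44.4 s (3 s.f., last digit at the 10^-1 place).
Sum: 252.2026816 s; keep the coarser place, 10^-1.
Result: 252.2 s.

252.2 s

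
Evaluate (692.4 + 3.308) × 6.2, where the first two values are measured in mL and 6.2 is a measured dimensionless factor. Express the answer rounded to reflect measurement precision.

692.4 mL + 3.308 mL = 695.708 mL; the sum is limited to 1 decimal place (4 s.f.).
Carrying full precision, 695.708 × 6.2 = 4313.3896 mL; 6.2 has 2 s.f., so the result keeps min(4, 2) = 2 s.f.
Rounded to 2 significant figures: 4.3 × 10^3 mL.

4.3 × 10^3 mL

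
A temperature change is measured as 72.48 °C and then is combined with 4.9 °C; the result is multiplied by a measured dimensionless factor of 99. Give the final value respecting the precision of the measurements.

72.48 °C + 4.9 °C = 77.38 °C; the sum is limited to 1 decimal place (3 s.f.).
Carrying full precision, 77.38 × 99 = 7660.62 °C; 99 has 2 s.f., so the result keeps min(3, 2) = 2 s.f.
Rounded to 2 significant figures: 7.7 × 10^3 °C.

7.7 × 10^3 °C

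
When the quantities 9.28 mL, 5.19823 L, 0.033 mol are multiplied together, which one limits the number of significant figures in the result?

9.28 mL → 3 s.f.; 5.19823 L → 6 s.f.; 0.033 mol → 2 s.f.
The fewest is 2 significant figures, from 0.033 mol.

0.033 mol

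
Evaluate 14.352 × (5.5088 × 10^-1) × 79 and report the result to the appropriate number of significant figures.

14.352 × (5.5088 × 10^-1) × 79 = 624.59215104
Multiplication/division keeps the fewest significant figures: 14.352 → 5 s.f., 5.5088 × 10^-1 → 5 s.f., 79 → 2 s.f.; limit is 2.
Rounded to 2 significant figures: 6.2 × 10^2.

6.2 × 10^2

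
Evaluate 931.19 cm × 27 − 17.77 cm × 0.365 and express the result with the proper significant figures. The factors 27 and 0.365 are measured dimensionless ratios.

2.5 × 10⁴ cm

931.19 × 27 = 25142.13 → 2.5 × 10⁴ cm (2 s.f., last digit at the 10^3 place).
17.77 × 0.365 = 6.48605 → 6.49 cm (3 s.f., last digit at the 10^-2 place).
Difference: 25135.64395 cm; keep the coarser place, 10^3.
Result: 2.5 × 10⁴ cm.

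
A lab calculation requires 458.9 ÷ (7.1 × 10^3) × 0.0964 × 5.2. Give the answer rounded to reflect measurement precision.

3.2 × 10^-2

458.9 ÷ (7.1 × 10^3) × 0.0964 × 5.2 = 0.0323996326761…
Multiplication/division keeps the fewest significant figures: 458.9 → 4 s.f., 7.1 × 10^3 → 2 s.f., 0.0964 → 3 s.f., 5.2 → 2 s.f.; limit is 2.
Rounded to 2 significant figures: 3.2 × 10^-2.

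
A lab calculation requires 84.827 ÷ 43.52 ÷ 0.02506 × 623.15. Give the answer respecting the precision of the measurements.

4.847 × 10^4

84.827 ÷ 43.52 ÷ 0.02506 × 623.15 = 48468.1846748…
Multiplication/division keeps the fewest significant figures: 84.827 → 5 s.f., 43.52 → 4 s.f., 0.02506 → 4 s.f., 623.15 → 5 s.f.; limit is 4.
Rounded to 4 significant figures: 4.847 × 10^4.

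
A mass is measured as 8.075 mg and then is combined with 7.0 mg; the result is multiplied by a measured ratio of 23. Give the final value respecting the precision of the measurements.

3.5 × 10² mg

8.075 mg + 7.0 mg = 15.075 mg; the sum is limited to 1 decimal place (3 s.f.).
Carrying full precision, 15.075 × 23 = 346.725 mg; 23 has 2 s.f., so the result keeps min(3, 2) = 2 s.f.
Rounded to 2 significant figures: 3.5 × 10² mg.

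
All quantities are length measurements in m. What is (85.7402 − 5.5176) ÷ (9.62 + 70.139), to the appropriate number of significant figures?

1.006

85.7402 − 5.5176 = 80.2226, limited to 4 d.p. → 6 s.f.; 9.62 + 70.139 = 79.759, limited to 2 d.p. → 4 s.f.
Carrying full precision, 80.2226 ÷ 79.759 = 1.00581251019…; keep min(6, 4) = 4 s.f.
Rounded to 4 significant figures: 1.006.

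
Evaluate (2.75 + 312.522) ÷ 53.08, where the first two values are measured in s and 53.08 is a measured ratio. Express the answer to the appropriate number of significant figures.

5.940 s

2.75 s + 312.522 s = 315.272 s; the sum is limited to 2 decimal places (5 s.f.).
Carrying full precision, 315.272 ÷ 53.08 = 5.93956292389… s; 53.08 has 4 s.f., so the result keeps min(5, 4) = 4 s.f.
Rounded to 4 significant figures: 5.940 s.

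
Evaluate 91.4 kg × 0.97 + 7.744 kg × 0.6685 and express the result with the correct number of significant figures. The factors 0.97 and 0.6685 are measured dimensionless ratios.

94 kg

91.4 × 0.97 = 88.658 → 89 kg (2 s.f., last digit at the 10^0 place).
7.744 × 0.6685 = 5.176864 → 5.177 kg (4 s.f., last digit at the 10^-3 place).
Sum: 93.834864 kg; keep the coarser place, 10^0.
Result: 94 kg.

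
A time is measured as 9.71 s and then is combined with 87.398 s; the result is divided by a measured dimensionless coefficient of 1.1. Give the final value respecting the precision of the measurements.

88 s

9.71 s + 87.398 s = 97.108 s; the sum is limited to 2 decimal places (4 s.f.).
Carrying full precision, 97.108 ÷ 1.1 = 88.28 s; 1.1 has 2 s.f., so the result keeps min(4, 2) = 2 s.f.
Rounded to 2 significant figures: 88 s.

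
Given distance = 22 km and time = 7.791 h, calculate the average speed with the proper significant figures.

average speed = 22 km ÷ 7.791 h = 2.82377101784… km/h.
22 has 2 significant figures; 7.791 has 4.
Division/multiplication keeps the fewest: 2 significant figures.
Rounded: 2.8 km/h.

2.8 km/h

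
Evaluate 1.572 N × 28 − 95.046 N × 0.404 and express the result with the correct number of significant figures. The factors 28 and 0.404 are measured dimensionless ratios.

6 N

1.572 × 28 = 44.016 → 44 N (2 s.f., last digit at the 10^0 place).
95.046 × 0.404 = 38.398584 → 38.4 N (3 s.f., last digit at the 10^-1 place).
Difference: 5.617416 N; keep the coarser place, 10^0.
Result: 6 N.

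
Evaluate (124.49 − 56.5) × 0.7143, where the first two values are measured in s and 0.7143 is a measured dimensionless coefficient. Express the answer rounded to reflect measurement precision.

124.49 s − 56.5 s = 67.99 s; the difference is limited to 1 decimal place (3 s.f.).
Carrying full precision, 67.99 × 0.7143 = 48.565257 s; 0.7143 has 4 s.f., so the result keeps min(3, 4) = 3 s.f.
Rounded to 3 significant figures: 48.6 s.

48.6 s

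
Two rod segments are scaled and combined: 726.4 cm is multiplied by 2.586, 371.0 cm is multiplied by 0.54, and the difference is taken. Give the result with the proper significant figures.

1.68 × 10³ cm

726.4 × 2.586 = 1878.4704 → 1.878 × 10³ cm (4 s.f., last digit at the 10^0 place).
371.0 × 0.54 = 200.34 → 2.0 × 10² cm (2 s.f., last digit at the 10^1 place).
Difference: 1678.1304 cm; keep the coarser place, 10^1.
Result: 1.68 × 10³ cm.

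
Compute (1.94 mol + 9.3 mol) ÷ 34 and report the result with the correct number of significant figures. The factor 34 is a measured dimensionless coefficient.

0.33 mol

1.94 mol + 9.3 mol = 11.24 mol; the sum is limited to 1 decimal place (3 s.f.).
Carrying full precision, 11.24 ÷ 34 = 0.330588235294… mol; 34 has 2 s.f., so the result keeps min(3, 2) = 2 s.f.
Rounded to 2 significant figures: 0.33 mol.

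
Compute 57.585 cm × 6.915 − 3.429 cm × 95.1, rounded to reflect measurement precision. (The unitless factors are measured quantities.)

72 cm

57.585 × 6.915 = 398.200275 → 3.982 × 10^2 cm (4 s.f., last digit at the 10^-1 place).
3.429 × 95.1 = 326.0979 → 326 cm (3 s.f., last digit at the 10^0 place).
Difference: 72.102375 cm; keep the coarser place, 10^0.
Result: 72 cm.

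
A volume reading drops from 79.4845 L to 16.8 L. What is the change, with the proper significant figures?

79.4845 L − 16.8 L = 62.6845 L.
Addition/subtraction keeps the fewest decimal places: 79.4845 → 4 decimal places, 16.8 → 1 decimal place; limit is 1.
Rounded to 1 decimal place: 62.7 L.

62.7 L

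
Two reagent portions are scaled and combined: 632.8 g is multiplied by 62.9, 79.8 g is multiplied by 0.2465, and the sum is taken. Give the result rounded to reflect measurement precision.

632.8 × 62.9 = 39803.12 → 3.98 × 10⁴ g (3 s.f., last digit at the 10^2 place).
79.8 × 0.2465 = 19.6707 → 19.7 g (3 s.f., last digit at the 10^-1 place).
Sum: 39822.7907 g; keep the coarser place, 10^2.
Result: 3.98 × 10⁴ g.

3.98 × 10⁴ g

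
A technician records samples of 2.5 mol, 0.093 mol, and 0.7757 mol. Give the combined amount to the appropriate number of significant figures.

2.5 mol + 0.093 mol + 0.7757 mol = 3.3687 mol.
Addition/subtraction keeps the fewest decimal places: 2.5 → 1 decimal place, 0.093 → 3 decimal places, 0.7757 → 4 decimal places; limit is 1.
Rounded to 1 decimal place: 3.4 mol.

3.4 mol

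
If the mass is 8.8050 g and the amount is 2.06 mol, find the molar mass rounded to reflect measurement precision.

4.27 g/mol

molar mass = 8.8050 g ÷ 2.06 mol = 4.27427184466… g/mol.
8.8050 has 5 significant figures; 2.06 has 3.
Division/multiplication keeps the fewest: 3 significant figures.
Rounded: 4.27 g/mol.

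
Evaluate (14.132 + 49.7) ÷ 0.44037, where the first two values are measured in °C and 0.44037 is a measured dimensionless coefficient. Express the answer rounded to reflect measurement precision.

14.132 °C + 49.7 °C = 63.832 °C; the sum is limited to 1 decimal place (3 s.f.).
Carrying full precision, 63.832 ÷ 0.44037 = 144.950836796… °C; 0.44037 has 5 s.f., so the result keeps min(3, 5) = 3 s.f.
Rounded to 3 significant figures: 145 °C.

145 °C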